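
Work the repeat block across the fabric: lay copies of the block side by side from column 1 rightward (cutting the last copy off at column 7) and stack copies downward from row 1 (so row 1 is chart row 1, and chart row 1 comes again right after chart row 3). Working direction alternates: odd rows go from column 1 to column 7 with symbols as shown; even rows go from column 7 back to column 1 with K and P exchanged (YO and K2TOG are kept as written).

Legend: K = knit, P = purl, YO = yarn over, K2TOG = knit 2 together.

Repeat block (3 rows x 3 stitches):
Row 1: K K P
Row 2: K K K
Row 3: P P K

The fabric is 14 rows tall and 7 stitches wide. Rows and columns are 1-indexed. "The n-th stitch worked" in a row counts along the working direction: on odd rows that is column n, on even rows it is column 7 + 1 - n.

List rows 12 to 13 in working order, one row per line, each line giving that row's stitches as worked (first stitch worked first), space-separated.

== ROWS AS WORKED ==
K P K K P K K
K K P K K P K

Derivation:
Row 12: chart row 3, WS - tiled (columns 1-7): P P K P P K P; work from column 7 back to 1 with K<->P swapped.
Row 13: chart row 1, RS - tile across columns 1-7 and work as-is.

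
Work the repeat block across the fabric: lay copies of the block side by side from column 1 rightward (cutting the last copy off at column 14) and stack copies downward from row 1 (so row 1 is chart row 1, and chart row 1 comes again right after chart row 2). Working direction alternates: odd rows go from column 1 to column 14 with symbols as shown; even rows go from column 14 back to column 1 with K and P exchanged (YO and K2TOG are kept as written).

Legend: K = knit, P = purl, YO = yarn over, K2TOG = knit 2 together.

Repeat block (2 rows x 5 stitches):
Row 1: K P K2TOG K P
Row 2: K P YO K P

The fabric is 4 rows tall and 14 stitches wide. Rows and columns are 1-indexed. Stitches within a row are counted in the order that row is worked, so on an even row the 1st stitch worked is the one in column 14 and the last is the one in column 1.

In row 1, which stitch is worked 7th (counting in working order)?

Result:
P

Derivation:
Row 1: (1-1) mod 2 = 0, so use chart row 1. Odd row -> RS.
Chart row 1 tiled across columns 1-14: K P K2TOG K P K P K2TOG K P K P K2TOG K
Right side: take the tiled row as-is (worked left to right from column 1).
Stitch 7 in working order -> P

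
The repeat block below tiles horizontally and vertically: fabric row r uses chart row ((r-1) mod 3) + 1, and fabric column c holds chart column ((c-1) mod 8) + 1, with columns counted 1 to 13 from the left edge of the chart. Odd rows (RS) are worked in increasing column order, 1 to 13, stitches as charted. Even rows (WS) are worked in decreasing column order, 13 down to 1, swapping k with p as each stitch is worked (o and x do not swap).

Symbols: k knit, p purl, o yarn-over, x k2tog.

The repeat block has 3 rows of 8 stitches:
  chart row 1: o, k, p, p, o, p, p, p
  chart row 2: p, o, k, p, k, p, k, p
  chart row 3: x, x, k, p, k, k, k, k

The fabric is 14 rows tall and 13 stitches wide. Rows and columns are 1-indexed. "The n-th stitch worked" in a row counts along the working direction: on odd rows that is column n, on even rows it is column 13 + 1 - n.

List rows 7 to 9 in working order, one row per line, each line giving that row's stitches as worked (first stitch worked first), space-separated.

Rows as worked:
o k p p o p p p o k p p o
p k p o k k p k p k p o k
x x k p k k k k x x k p k

Derivation:
Row 7: chart row 1, RS - tile across columns 1-13 and work as-is.
Row 8: chart row 2, WS - tiled (columns 1-13): p o k p k p k p p o k p k; work from column 13 back to 1 with k<->p swapped.
Row 9: chart row 3, RS - tile across columns 1-13 and work as-is.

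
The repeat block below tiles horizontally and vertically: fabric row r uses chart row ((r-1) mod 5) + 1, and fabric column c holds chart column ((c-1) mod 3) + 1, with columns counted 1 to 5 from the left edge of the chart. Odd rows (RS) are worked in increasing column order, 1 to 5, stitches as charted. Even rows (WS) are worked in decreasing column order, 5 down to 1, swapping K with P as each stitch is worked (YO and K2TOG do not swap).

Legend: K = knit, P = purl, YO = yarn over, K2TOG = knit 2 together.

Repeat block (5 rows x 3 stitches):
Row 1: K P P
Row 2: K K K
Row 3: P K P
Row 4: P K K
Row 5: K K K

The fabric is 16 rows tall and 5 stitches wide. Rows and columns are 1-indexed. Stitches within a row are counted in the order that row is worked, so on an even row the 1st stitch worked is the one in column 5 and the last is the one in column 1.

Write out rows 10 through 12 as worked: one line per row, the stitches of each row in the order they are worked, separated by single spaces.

Rows as worked:
P P P P P
K P P K P
P P P P P

Derivation:
Row 10: chart row 5, WS - tiled (columns 1-5): K K K K K; work from column 5 back to 1 with K<->P swapped.
Row 11: chart row 1, RS - tile across columns 1-5 and work as-is.
Row 12: chart row 2, WS - tiled (columns 1-5): K K K K K; work from column 5 back to 1 with K<->P swapped.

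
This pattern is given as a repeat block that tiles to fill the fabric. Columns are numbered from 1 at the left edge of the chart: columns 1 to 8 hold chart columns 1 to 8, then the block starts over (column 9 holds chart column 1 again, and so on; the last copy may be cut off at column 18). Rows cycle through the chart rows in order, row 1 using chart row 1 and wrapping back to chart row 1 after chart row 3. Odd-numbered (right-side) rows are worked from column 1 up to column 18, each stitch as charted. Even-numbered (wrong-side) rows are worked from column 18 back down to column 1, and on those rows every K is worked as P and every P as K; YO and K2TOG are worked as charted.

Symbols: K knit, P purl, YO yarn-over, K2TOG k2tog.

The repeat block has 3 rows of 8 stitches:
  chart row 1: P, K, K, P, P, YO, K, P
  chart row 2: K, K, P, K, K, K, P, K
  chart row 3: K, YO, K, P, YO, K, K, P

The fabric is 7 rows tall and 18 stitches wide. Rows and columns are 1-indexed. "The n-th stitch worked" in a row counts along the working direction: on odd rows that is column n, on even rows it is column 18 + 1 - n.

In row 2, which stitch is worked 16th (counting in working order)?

Row 2: (2-1) mod 3 = 1, so use chart row 2. Even row -> WS.
Chart row 2 tiled across columns 1-18: K K P K K K P K K K P K K K P K K K
WS row: flip the tiled sequence (start at column 18) and apply K<->P; YO and K2TOG stay.
Row 2 as worked: P P P K P P P K P P P K P P P K P P
Stitch 16 in working order -> K

Result:
K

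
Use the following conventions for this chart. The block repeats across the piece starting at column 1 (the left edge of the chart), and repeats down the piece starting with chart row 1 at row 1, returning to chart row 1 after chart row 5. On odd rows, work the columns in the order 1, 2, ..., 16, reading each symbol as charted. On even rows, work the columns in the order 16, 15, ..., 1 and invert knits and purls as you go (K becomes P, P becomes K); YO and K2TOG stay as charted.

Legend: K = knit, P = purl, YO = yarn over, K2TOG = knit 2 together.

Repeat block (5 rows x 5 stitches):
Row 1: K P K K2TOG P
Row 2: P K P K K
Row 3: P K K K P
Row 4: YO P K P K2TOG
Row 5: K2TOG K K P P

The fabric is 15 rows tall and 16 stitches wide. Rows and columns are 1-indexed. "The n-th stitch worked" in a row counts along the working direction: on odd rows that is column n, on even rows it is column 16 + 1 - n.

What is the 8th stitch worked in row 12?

Result:
P

Derivation:
For row 12: chart row = ((12-1) mod 5) + 1 = 2; this is a WS (even) row.
Chart row 2 tiled across columns 1-16: P K P K K P K P K K P K P K K P
WS: work from column 16 back to column 1 (reverse the tiled row), swapping K<->P (YO and K2TOG unchanged).
Row 12 as worked: K P P K P K P P K P K P P K P K
Stitch 8 in working order -> P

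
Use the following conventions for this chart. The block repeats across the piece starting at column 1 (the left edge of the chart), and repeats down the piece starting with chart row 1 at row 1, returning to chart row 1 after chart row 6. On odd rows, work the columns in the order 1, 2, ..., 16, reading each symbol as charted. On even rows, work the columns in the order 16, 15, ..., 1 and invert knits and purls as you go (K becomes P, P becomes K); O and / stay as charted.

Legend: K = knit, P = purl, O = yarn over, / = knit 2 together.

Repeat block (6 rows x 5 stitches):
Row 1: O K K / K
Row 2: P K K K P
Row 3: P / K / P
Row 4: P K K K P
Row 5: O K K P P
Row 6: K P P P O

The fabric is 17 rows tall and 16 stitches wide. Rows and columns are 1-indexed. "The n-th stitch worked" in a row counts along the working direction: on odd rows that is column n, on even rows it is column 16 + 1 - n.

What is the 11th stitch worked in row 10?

For row 10: chart row = ((10-1) mod 6) + 1 = 4; this is a WS (even) row.
Chart row 4 tiled across columns 1-16: P K K K P P K K K P P K K K P P
WS row: flip the tiled sequence (start at column 16) and apply K<->P; O and / stay.
Row 10 as worked: K K P P P K K P P P K K P P P K
Stitch 11 in working order -> K

Result:
K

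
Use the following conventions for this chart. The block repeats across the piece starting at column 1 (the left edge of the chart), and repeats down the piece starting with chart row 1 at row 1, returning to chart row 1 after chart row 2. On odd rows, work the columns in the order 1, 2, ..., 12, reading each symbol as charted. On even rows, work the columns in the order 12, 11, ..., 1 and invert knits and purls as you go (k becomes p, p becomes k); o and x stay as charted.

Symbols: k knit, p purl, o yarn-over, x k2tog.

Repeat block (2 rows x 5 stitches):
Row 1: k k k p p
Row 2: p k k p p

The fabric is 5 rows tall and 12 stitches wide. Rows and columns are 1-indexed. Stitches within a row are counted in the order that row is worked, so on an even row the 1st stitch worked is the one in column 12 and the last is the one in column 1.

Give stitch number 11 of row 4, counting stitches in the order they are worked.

Result:
p

Derivation:
Row 4: (4-1) mod 2 = 1, so use chart row 2. Even row -> WS.
Chart row 2 tiled across columns 1-12: p k k p p p k k p p p k
WS row: flip the tiled sequence (start at column 12) and apply k<->p; o and x stay.
Row 4 as worked: p k k k p p k k k p p k
Stitch 11 in working order -> p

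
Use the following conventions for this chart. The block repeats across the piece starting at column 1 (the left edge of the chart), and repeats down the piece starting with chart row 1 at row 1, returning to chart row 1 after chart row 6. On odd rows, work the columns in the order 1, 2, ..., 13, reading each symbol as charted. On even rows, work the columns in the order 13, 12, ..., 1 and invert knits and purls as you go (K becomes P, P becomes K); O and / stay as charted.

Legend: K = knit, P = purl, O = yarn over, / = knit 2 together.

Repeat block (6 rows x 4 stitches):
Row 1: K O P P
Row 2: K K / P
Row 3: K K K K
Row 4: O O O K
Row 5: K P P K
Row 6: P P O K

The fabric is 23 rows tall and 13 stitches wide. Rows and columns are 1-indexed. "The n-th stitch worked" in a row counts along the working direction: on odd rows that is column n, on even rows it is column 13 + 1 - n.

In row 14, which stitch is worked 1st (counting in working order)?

Row 14 uses chart row ((14-1) mod 6)+1 = 2. Row 14 is even, so WS.
Chart row 2 tiled across columns 1-13: K K / P K K / P K K / P K
Wrong side: read the tiled row from column 13 down to 1 and exchange K with P (leave O, /).
Row 14 as worked: P K / P P K / P P K / P P
Counting 1 along the worked row gives P.

Result:
P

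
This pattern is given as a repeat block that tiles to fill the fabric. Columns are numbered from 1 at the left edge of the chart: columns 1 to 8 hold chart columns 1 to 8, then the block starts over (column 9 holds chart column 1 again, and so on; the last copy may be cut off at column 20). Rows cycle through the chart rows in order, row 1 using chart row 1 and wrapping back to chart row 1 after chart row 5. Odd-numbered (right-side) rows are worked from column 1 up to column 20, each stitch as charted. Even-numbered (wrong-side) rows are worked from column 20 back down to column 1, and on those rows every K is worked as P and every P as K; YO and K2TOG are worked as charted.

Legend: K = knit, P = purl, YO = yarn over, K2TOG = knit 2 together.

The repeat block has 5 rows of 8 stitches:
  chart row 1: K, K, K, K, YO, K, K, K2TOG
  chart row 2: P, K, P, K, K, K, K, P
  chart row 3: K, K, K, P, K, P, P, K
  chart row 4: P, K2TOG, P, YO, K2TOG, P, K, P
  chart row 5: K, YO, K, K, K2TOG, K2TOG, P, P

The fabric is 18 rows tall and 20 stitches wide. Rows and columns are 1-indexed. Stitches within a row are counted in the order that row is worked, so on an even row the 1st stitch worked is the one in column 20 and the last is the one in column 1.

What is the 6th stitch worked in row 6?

Stitch:
P

Derivation:
For row 6: chart row = ((6-1) mod 5) + 1 = 1; this is a WS (even) row.
Chart row 1 tiled across columns 1-20: K K K K YO K K K2TOG K K K K YO K K K2TOG K K K K
Wrong side: read the tiled row from column 20 down to 1 and exchange K with P (leave YO, K2TOG).
Row 6 as worked: P P P P K2TOG P P YO P P P P K2TOG P P YO P P P P
The 6th stitch worked is P.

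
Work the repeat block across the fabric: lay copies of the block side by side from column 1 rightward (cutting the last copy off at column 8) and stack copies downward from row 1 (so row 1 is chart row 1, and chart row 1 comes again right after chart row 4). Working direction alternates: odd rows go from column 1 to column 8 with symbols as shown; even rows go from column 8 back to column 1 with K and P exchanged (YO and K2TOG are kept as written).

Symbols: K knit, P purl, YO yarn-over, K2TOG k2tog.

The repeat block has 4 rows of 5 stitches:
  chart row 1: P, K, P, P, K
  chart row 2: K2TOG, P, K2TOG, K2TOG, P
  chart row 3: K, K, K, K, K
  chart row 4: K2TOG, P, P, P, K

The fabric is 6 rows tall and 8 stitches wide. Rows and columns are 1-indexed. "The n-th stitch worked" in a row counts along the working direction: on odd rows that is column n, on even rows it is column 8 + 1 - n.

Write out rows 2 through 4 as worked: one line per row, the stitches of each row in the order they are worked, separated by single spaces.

Result:
K2TOG K K2TOG K K2TOG K2TOG K K2TOG
K K K K K K K K
K K K2TOG P K K K K2TOG

Derivation:
Row 2: chart row 2, WS - tiled (columns 1-8): K2TOG P K2TOG K2TOG P K2TOG P K2TOG; work from column 8 back to 1 with K<->P swapped.
Row 3: chart row 3, RS - tile across columns 1-8 and work as-is.
Row 4: chart row 4, WS - tiled (columns 1-8): K2TOG P P P K K2TOG P P; work from column 8 back to 1 with K<->P swapped.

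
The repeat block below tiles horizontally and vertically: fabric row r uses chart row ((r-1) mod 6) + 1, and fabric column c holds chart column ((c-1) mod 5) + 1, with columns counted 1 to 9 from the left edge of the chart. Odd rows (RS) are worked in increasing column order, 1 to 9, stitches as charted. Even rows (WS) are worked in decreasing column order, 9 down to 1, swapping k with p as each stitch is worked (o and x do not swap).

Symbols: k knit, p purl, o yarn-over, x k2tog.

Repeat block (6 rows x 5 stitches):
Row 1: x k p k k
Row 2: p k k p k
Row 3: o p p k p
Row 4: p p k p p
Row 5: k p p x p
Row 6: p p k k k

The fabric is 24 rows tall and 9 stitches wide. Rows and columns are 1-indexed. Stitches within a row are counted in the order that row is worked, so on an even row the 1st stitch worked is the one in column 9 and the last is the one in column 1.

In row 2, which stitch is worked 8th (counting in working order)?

Row 2: (2-1) mod 6 = 1, so use chart row 2. Even row -> WS.
Chart row 2 tiled across columns 1-9: p k k p k p k k p
WS row: flip the tiled sequence (start at column 9) and apply k<->p; o and x stay.
Row 2 as worked: k p p k p k p p k
Stitch 8 in working order -> p

Stitch:
p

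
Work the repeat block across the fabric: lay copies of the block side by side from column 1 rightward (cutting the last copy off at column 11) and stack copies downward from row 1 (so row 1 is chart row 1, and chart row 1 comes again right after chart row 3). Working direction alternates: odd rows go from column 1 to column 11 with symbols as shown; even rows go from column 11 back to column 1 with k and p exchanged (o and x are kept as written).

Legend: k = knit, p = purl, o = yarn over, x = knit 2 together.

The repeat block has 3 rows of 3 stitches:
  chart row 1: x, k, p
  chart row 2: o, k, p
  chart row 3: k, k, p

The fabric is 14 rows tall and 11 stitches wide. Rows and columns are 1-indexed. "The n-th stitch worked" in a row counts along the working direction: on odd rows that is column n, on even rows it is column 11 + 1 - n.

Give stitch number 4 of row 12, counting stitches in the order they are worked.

Result:
p

Derivation:
For row 12: chart row = ((12-1) mod 3) + 1 = 3; this is a WS (even) row.
Chart row 3 tiled across columns 1-11: k k p k k p k k p k k
WS: work from column 11 back to column 1 (reverse the tiled row), swapping k<->p (o and x unchanged).
Row 12 as worked: p p k p p k p p k p p
The 4th stitch worked is p.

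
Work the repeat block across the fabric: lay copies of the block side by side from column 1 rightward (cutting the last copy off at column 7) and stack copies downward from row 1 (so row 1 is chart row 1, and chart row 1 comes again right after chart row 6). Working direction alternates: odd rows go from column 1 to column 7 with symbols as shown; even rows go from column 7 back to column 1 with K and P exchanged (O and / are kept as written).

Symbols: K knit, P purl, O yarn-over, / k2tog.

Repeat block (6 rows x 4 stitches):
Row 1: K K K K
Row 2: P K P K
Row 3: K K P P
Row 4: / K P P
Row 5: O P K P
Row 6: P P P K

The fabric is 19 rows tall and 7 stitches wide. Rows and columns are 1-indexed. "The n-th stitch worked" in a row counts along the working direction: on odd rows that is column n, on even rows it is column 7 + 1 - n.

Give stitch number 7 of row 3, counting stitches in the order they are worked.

Stitch:
P

Derivation:
For row 3: chart row = ((3-1) mod 6) + 1 = 3; this is a RS (odd) row.
Chart row 3 tiled across columns 1-7: K K P P K K P
RS row: no reversal, no swap; stitch n worked = column n.
Stitch 7 in working order -> P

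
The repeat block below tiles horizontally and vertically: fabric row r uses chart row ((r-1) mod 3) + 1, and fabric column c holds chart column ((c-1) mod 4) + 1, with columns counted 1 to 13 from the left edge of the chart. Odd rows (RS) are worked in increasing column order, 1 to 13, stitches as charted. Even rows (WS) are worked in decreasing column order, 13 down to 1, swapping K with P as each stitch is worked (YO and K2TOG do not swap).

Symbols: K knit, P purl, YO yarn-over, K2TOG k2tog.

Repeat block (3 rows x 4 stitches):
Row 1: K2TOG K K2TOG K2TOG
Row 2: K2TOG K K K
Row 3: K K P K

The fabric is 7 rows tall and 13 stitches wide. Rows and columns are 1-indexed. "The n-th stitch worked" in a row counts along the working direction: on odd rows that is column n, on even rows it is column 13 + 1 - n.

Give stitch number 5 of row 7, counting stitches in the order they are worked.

Row 7: (7-1) mod 3 = 0, so use chart row 1. Odd row -> RS.
Chart row 1 tiled across columns 1-13: K2TOG K K2TOG K2TOG K2TOG K K2TOG K2TOG K2TOG K K2TOG K2TOG K2TOG
RS row: no reversal, no swap; stitch n worked = column n.
The 5th stitch worked is K2TOG.

Result:
K2TOG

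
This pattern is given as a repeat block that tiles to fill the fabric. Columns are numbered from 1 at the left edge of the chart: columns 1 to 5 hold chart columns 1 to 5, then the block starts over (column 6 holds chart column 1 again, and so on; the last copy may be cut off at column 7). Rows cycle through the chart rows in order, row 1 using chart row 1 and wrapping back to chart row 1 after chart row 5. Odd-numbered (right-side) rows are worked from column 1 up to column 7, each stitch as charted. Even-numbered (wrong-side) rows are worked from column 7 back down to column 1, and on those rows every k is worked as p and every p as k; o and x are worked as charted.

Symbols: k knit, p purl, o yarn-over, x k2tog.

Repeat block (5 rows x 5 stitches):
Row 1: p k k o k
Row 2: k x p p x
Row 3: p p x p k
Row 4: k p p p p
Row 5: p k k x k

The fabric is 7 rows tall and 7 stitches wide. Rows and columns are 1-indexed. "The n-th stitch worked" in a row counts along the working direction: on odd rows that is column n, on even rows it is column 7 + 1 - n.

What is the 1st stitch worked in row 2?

Result:
x

Derivation:
Row 2 uses chart row ((2-1) mod 5)+1 = 2. Row 2 is even, so WS.
Chart row 2 tiled across columns 1-7: k x p p x k x
WS row: flip the tiled sequence (start at column 7) and apply k<->p; o and x stay.
Row 2 as worked: x p x k k x p
Counting 1 along the worked row gives x.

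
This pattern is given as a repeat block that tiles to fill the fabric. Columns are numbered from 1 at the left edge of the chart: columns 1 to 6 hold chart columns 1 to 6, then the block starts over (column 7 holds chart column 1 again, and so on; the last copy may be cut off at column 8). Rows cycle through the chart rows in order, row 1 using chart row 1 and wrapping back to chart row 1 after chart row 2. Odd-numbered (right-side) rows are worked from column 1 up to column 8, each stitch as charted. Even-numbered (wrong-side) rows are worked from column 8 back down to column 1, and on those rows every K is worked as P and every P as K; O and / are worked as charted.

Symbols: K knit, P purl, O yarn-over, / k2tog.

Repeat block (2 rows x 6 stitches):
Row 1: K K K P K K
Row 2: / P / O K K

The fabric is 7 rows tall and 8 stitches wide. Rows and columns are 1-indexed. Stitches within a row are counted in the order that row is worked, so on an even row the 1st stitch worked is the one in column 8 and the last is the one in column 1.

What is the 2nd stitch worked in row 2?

Result:
/

Derivation:
Row 2 uses chart row ((2-1) mod 2)+1 = 2. Row 2 is even, so WS.
Chart row 2 tiled across columns 1-8: / P / O K K / P
Wrong side: read the tiled row from column 8 down to 1 and exchange K with P (leave O, /).
Row 2 as worked: K / P P O / K /
Stitch 2 in working order -> /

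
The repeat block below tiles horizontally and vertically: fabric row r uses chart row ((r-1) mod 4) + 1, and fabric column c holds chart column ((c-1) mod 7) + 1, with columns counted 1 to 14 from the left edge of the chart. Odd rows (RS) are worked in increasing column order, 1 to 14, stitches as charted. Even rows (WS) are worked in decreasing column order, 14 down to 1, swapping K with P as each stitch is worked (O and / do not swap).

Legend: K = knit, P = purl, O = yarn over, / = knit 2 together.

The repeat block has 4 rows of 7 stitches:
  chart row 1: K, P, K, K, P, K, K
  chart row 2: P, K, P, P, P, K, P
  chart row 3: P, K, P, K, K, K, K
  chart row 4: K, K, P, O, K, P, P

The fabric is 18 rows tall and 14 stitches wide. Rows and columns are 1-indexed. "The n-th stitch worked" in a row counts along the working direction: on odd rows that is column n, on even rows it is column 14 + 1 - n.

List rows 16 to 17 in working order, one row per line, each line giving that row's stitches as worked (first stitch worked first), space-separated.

Rows as worked:
K K P O K P P K K P O K P P
K P K K P K K K P K K P K K

Derivation:
Row 16: chart row 4, WS - tiled (columns 1-14): K K P O K P P K K P O K P P; work from column 14 back to 1 with K<->P swapped.
Row 17: chart row 1, RS - tile across columns 1-14 and work as-is.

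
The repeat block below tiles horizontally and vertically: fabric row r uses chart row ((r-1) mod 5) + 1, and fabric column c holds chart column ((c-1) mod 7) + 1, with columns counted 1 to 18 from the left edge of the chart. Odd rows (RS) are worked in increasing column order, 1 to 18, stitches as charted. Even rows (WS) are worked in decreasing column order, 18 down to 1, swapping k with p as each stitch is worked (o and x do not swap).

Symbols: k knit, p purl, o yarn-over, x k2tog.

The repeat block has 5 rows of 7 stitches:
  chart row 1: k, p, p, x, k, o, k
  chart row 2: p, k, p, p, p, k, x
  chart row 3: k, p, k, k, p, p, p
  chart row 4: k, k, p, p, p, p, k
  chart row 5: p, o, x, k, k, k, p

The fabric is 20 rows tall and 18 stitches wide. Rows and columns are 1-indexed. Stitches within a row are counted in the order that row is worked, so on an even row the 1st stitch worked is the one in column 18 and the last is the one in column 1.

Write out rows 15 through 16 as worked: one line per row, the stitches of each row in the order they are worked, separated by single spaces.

== ROWS AS WORKED ==
p o x k k k p p o x k k k p p o x k
x k k p p o p x k k p p o p x k k p

Derivation:
Row 15: chart row 5, RS - tile across columns 1-18 and work as-is.
Row 16: chart row 1, WS - tiled (columns 1-18): k p p x k o k k p p x k o k k p p x; work from column 18 back to 1 with k<->p swapped.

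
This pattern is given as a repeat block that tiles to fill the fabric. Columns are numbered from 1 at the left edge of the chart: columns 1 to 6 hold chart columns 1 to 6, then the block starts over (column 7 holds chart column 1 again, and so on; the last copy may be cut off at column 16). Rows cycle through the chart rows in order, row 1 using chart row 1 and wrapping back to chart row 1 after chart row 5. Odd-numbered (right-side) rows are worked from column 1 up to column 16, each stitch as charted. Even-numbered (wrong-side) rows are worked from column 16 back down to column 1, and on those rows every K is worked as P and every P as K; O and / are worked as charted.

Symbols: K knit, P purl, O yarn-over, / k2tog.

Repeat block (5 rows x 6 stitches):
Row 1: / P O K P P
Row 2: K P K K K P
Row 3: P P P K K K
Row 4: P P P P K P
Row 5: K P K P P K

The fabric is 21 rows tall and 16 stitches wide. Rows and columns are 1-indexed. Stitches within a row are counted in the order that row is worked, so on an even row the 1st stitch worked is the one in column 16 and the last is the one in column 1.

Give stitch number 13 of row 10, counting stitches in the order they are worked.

== STITCH ==
K

Derivation:
Row 10 uses chart row ((10-1) mod 5)+1 = 5. Row 10 is even, so WS.
Chart row 5 tiled across columns 1-16: K P K P P K K P K P P K K P K P
WS: work from column 16 back to column 1 (reverse the tiled row), swapping K<->P (O and / unchanged).
Row 10 as worked: K P K P P K K P K P P K K P K P
The 13th stitch worked is K.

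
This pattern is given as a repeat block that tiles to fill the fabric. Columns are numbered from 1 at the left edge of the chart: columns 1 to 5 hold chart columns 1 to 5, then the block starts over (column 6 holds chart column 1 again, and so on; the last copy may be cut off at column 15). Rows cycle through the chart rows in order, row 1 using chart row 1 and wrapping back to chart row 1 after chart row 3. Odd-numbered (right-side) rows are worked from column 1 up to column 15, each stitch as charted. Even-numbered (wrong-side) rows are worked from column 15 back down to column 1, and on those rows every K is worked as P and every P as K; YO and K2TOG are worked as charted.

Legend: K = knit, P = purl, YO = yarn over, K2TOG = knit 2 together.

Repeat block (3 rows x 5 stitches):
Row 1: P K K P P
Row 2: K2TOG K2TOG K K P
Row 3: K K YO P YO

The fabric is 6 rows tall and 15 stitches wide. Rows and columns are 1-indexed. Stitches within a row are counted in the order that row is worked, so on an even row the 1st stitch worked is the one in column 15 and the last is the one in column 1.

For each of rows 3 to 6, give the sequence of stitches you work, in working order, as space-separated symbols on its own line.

== ROWS AS WORKED ==
K K YO P YO K K YO P YO K K YO P YO
K K P P K K K P P K K K P P K
K2TOG K2TOG K K P K2TOG K2TOG K K P K2TOG K2TOG K K P
YO K YO P P YO K YO P P YO K YO P P

Derivation:
Row 3: chart row 3, RS - tile across columns 1-15 and work as-is.
Row 4: chart row 1, WS - tiled (columns 1-15): P K K P P P K K P P P K K P P; work from column 15 back to 1 with K<->P swapped.
Row 5: chart row 2, RS - tile across columns 1-15 and work as-is.
Row 6: chart row 3, WS - tiled (columns 1-15): K K YO P YO K K YO P YO K K YO P YO; work from column 15 back to 1 with K<->P swapped.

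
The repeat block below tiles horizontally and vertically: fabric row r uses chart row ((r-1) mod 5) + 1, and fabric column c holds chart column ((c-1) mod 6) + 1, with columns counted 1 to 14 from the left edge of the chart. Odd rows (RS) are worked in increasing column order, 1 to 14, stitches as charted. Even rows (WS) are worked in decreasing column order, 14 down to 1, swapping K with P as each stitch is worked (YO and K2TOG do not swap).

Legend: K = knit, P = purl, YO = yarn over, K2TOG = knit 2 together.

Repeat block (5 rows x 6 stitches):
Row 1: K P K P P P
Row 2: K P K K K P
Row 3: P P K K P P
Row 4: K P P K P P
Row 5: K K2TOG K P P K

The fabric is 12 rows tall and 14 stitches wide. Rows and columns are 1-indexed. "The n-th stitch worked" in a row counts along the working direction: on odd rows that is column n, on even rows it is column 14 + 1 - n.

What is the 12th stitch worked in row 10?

== STITCH ==
P

Derivation:
Row 10: (10-1) mod 5 = 4, so use chart row 5. Even row -> WS.
Chart row 5 tiled across columns 1-14: K K2TOG K P P K K K2TOG K P P K K K2TOG
WS: work from column 14 back to column 1 (reverse the tiled row), swapping K<->P (YO and K2TOG unchanged).
Row 10 as worked: K2TOG P P K K P K2TOG P P K K P K2TOG P
Counting 12 along the worked row gives P.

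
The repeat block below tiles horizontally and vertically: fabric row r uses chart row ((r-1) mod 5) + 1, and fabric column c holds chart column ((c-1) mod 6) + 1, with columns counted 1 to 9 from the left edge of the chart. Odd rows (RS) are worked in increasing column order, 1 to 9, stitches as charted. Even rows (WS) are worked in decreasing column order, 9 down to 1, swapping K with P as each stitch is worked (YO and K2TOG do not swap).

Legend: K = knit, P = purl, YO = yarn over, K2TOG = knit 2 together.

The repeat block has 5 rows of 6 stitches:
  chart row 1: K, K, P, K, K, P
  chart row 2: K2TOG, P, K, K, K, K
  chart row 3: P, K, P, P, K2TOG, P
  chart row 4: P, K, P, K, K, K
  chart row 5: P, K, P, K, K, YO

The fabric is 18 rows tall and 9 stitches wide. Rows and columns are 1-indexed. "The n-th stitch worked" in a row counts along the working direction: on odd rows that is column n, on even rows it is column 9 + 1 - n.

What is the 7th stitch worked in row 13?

Row 13: (13-1) mod 5 = 2, so use chart row 3. Odd row -> RS.
Chart row 3 tiled across columns 1-9: P K P P K2TOG P P K P
Right side: take the tiled row as-is (worked left to right from column 1).
Stitch 7 in working order -> P

== STITCH ==
P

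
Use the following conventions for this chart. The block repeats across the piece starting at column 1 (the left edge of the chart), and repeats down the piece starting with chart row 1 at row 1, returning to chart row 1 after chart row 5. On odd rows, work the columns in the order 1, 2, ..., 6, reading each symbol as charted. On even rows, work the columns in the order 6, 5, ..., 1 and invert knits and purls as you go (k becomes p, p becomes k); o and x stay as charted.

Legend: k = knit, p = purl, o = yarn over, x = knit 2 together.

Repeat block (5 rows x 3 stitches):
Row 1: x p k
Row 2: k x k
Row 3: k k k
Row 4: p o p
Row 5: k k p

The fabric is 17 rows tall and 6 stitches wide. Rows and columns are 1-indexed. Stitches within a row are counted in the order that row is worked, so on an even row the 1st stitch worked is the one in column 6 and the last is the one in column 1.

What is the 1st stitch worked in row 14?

For row 14: chart row = ((14-1) mod 5) + 1 = 4; this is a WS (even) row.
Chart row 4 tiled across columns 1-6: p o p p o p
WS: work from column 6 back to column 1 (reverse the tiled row), swapping k<->p (o and x unchanged).
Row 14 as worked: k o k k o k
Counting 1 along the worked row gives k.

Result:
k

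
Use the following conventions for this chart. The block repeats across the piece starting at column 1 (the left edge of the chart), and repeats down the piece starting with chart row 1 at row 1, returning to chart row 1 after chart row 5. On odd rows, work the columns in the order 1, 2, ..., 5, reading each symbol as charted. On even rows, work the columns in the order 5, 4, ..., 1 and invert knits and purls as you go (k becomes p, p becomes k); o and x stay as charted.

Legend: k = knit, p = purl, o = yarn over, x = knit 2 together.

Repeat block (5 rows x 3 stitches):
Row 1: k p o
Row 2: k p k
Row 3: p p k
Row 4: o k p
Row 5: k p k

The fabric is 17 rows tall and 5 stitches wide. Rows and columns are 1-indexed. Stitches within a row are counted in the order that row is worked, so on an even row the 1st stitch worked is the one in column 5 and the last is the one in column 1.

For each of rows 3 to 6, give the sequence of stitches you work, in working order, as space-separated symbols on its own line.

== ROWS AS WORKED ==
p p k p p
p o k p o
k p k k p
k p o k p

Derivation:
Row 3: chart row 3, RS - tile across columns 1-5 and work as-is.
Row 4: chart row 4, WS - tiled (columns 1-5): o k p o k; work from column 5 back to 1 with k<->p swapped.
Row 5: chart row 5, RS - tile across columns 1-5 and work as-is.
Row 6: chart row 1, WS - tiled (columns 1-5): k p o k p; work from column 5 back to 1 with k<->p swapped.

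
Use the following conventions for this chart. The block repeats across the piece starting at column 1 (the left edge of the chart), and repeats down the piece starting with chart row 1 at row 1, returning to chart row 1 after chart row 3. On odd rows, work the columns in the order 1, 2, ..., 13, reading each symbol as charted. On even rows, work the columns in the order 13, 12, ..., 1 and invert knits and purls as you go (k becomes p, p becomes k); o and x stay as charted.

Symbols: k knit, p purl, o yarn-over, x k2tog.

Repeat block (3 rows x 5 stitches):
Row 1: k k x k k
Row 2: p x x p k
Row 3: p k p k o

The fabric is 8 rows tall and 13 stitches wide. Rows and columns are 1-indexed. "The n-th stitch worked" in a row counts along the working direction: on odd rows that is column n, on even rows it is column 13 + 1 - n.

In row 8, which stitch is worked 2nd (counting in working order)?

Row 8 uses chart row ((8-1) mod 3)+1 = 2. Row 8 is even, so WS.
Chart row 2 tiled across columns 1-13: p x x p k p x x p k p x x
Wrong side: read the tiled row from column 13 down to 1 and exchange k with p (leave o, x).
Row 8 as worked: x x k p k x x k p k x x k
The 2nd stitch worked is x.

Stitch:
x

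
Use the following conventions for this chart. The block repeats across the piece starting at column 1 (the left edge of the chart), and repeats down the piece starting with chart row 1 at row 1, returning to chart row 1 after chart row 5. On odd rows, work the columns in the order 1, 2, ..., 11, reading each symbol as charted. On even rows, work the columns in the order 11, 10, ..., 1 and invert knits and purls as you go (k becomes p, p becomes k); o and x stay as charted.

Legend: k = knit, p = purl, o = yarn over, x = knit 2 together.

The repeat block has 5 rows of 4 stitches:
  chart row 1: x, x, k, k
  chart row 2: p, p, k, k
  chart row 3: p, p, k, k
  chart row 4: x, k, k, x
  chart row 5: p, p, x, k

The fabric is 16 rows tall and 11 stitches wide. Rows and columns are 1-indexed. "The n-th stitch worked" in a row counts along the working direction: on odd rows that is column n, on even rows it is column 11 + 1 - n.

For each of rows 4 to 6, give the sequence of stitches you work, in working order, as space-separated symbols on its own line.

Rows as worked:
p p x x p p x x p p x
p p x k p p x k p p x
p x x p p x x p p x x

Derivation:
Row 4: chart row 4, WS - tiled (columns 1-11): x k k x x k k x x k k; work from column 11 back to 1 with k<->p swapped.
Row 5: chart row 5, RS - tile across columns 1-11 and work as-is.
Row 6: chart row 1, WS - tiled (columns 1-11): x x k k x x k k x x k; work from column 11 back to 1 with k<->p swapped.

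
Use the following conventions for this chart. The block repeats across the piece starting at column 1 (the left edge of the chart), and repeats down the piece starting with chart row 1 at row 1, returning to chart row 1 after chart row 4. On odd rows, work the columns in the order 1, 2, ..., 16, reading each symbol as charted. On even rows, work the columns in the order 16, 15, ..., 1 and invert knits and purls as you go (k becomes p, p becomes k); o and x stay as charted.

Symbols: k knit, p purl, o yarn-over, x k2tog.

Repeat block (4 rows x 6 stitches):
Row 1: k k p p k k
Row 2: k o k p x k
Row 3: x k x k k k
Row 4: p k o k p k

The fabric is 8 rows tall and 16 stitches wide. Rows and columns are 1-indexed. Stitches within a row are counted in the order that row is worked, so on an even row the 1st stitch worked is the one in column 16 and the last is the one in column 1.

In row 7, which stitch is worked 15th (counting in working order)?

== STITCH ==
x

Derivation:
Row 7 uses chart row ((7-1) mod 4)+1 = 3. Row 7 is odd, so RS.
Chart row 3 tiled across columns 1-16: x k x k k k x k x k k k x k x k
RS: work column 1 to column 16, symbols as charted — the tiled row is the row as worked.
The 15th stitch worked is x.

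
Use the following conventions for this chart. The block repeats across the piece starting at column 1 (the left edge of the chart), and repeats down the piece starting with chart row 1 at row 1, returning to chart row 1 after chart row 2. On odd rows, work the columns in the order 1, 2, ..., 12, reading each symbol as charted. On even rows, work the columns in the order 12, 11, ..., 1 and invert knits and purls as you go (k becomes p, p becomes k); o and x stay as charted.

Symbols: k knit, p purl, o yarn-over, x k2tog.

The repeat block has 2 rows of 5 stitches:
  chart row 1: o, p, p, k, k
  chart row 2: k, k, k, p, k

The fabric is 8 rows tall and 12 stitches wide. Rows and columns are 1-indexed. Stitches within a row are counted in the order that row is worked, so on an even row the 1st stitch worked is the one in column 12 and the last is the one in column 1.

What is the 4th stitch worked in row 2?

For row 2: chart row = ((2-1) mod 2) + 1 = 2; this is a WS (even) row.
Chart row 2 tiled across columns 1-12: k k k p k k k k p k k k
Wrong side: read the tiled row from column 12 down to 1 and exchange k with p (leave o, x).
Row 2 as worked: p p p k p p p p k p p p
Counting 4 along the worked row gives k.

Result:
k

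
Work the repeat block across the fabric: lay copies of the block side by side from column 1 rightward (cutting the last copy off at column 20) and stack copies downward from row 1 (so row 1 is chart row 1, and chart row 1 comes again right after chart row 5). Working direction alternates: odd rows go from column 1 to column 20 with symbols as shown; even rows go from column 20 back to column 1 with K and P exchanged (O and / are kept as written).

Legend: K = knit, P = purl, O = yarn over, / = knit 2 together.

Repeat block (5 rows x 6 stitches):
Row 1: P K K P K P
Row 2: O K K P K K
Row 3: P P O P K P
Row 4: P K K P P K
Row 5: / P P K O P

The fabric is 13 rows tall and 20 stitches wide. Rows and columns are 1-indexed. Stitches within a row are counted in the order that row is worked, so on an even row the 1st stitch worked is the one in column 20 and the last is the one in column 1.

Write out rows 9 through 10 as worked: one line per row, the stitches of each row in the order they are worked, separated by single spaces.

Row 9: chart row 4, RS - tile across columns 1-20 and work as-is.
Row 10: chart row 5, WS - tiled (columns 1-20): / P P K O P / P P K O P / P P K O P / P; work from column 20 back to 1 with K<->P swapped.

== ROWS AS WORKED ==
P K K P P K P K K P P K P K K P P K P K
K / K O P K K / K O P K K / K O P K K /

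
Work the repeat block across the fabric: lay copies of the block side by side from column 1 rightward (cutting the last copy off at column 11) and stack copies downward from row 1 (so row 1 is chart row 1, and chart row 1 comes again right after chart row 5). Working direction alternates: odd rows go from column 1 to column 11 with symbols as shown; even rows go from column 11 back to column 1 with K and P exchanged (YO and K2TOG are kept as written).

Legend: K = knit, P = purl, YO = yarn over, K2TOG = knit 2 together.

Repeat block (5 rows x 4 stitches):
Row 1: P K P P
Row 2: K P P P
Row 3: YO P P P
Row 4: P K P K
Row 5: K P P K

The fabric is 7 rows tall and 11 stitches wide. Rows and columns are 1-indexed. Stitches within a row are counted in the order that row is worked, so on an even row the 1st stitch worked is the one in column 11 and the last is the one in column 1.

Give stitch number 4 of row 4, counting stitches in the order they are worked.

For row 4: chart row = ((4-1) mod 5) + 1 = 4; this is a WS (even) row.
Chart row 4 tiled across columns 1-11: P K P K P K P K P K P
Wrong side: read the tiled row from column 11 down to 1 and exchange K with P (leave YO, K2TOG).
Row 4 as worked: K P K P K P K P K P K
Stitch 4 in working order -> P

Result:
P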